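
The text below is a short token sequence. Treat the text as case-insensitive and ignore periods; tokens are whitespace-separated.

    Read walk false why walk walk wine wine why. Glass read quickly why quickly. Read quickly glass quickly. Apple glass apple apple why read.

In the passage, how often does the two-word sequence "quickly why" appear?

Scanning the 23 overlapping bigram windows for "quickly why":
  position 12–13: quickly why

1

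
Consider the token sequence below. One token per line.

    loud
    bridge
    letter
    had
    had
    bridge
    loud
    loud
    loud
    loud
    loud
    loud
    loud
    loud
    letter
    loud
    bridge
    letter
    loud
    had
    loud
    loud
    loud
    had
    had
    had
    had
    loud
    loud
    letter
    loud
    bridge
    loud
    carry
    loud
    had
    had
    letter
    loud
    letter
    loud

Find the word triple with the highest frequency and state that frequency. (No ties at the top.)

"loud loud loud", 7 times

Trigram frequencies (highest first):
  loud loud loud: 7
  loud letter loud: 3
  loud bridge letter: 2
  loud loud letter: 2
  letter loud bridge: 2
  had loud loud: 2
  … (19 more, each ≤ 2)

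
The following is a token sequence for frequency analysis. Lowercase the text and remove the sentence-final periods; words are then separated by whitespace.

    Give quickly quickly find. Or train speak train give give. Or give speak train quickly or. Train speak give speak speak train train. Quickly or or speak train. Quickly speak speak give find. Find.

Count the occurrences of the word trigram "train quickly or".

Scanning the 32 overlapping trigram windows for "train quickly or":
  position 14–16: train quickly or
  position 23–25: train quickly or

2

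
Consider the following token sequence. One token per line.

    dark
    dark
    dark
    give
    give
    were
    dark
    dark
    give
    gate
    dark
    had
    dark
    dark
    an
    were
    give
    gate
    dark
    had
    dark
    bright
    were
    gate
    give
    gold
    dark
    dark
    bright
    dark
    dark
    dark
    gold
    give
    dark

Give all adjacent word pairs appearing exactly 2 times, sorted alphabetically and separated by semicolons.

dark bright; dark give; dark had; gate dark; give gate; had dark

Bigram counts meeting the condition (exactly 2 times):
  dark bright: 2
  dark give: 2
  dark had: 2
  gate dark: 2
  give gate: 2
  had dark: 2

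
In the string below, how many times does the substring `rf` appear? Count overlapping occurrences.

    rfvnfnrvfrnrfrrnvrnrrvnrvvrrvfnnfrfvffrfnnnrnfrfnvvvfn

Sliding a length-2 window over the 54 characters (53 positions):
  position 1–2: rf
  position 12–13: rf
  position 34–35: rf
  position 39–40: rf
  position 47–48: rf

5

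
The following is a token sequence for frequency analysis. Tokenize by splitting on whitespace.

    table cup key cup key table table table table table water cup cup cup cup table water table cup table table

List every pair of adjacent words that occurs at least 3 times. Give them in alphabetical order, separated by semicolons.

cup cup; table table

Bigram counts meeting the condition (at least 3 times):
  cup cup: 3
  table table: 5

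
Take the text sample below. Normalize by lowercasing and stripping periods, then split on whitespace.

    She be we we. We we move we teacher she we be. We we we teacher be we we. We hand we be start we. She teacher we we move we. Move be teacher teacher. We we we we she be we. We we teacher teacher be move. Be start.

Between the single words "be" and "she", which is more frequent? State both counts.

"be" (8 vs 4)

"be": 8 occurrences
"she": 4 occurrences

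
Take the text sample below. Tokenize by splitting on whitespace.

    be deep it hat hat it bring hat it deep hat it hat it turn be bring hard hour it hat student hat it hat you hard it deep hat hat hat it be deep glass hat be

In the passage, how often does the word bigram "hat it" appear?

6

Scanning the 37 overlapping bigram windows for "hat it":
  position 5–6: hat it
  position 8–9: hat it
  position 11–12: hat it
  position 13–14: hat it
  position 23–24: hat it
  position 32–33: hat it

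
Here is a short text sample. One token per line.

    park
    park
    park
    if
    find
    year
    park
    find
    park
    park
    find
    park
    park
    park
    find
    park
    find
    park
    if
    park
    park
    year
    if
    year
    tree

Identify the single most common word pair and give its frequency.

"park park", 6 times

Bigram frequencies (highest first):
  park park: 6
  park find: 4
  find park: 4
  park if: 2
  if find: 1
  find year: 1
  … (6 more, each ≤ 1)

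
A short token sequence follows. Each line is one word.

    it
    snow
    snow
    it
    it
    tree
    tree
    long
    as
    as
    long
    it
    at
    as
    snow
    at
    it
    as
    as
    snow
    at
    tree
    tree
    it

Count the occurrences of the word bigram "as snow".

Scanning the 23 overlapping bigram windows for "as snow":
  position 14–15: as snow
  position 19–20: as snow

2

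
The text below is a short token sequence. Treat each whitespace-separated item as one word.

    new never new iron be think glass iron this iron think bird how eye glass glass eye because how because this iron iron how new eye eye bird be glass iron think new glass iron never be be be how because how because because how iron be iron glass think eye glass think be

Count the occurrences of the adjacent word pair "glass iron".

Scanning the 53 overlapping bigram windows for "glass iron":
  position 7–8: glass iron
  position 30–31: glass iron
  position 34–35: glass iron

3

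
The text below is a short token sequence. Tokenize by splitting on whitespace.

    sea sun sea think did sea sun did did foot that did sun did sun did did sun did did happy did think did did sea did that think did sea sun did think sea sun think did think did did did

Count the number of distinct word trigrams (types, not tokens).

31

42 tokens → 40 trigram windows in total.
Repeated trigrams (each contributes count−1 duplicates):
  did sun did: 3
  sun did did: 3
  did sea sun: 2
  did think did: 2
  sea sun did: 2
  think did did: 2
  think did sea: 2
9 duplicate windows → 40 − 9 = 31 distinct.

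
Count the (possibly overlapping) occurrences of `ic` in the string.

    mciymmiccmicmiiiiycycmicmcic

4

Sliding a length-2 window over the 28 characters (27 positions):
  position 7–8: ic
  position 11–12: ic
  position 23–24: ic
  position 27–28: ic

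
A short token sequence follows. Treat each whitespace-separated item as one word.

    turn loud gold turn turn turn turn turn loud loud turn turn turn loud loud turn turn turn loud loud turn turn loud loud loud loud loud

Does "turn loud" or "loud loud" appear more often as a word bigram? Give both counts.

"loud loud" (7 vs 5)

"turn loud": 5 occurrences
"loud loud": 7 occurrences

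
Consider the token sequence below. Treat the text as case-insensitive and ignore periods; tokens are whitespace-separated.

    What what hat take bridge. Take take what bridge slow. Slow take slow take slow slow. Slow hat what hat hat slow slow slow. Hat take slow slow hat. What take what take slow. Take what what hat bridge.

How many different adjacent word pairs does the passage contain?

39 tokens → 38 bigram windows in total.
Repeated bigrams (each contributes count−1 duplicates):
  slow slow: 6
  take slow: 4
  slow hat: 3
  slow take: 3
  take what: 3
  what hat: 3
  hat take: 2
  hat what: 2
  … (2 more repeated)
20 duplicate windows → 38 − 20 = 18 distinct.

18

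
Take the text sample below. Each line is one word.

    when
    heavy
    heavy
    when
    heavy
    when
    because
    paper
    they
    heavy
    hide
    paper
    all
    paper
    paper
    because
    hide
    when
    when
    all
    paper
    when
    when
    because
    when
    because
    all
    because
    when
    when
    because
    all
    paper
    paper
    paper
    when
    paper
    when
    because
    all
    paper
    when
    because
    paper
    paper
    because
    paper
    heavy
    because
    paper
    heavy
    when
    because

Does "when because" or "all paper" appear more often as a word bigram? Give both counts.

"when because" (7 vs 4)

"when because": 7 occurrences
"all paper": 4 occurrences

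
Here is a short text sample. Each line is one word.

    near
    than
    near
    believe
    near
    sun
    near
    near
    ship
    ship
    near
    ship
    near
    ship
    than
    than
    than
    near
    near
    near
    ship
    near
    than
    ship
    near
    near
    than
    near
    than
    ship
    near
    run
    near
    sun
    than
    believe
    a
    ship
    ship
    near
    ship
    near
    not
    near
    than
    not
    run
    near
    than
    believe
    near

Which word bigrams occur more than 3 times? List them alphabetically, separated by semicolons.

Bigram counts meeting the condition (more than 3 times):
  near near: 4
  near ship: 5
  near than: 6
  ship near: 7

near near; near ship; near than; ship near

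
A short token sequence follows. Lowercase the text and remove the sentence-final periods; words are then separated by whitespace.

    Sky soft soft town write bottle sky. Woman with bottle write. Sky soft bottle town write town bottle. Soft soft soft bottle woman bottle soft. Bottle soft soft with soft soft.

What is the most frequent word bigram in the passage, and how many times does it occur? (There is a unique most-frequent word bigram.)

Bigram frequencies (highest first):
  soft soft: 5
  soft bottle: 3
  bottle soft: 3
  sky soft: 2
  town write: 2
  soft town: 1
  … (14 more, each ≤ 1)

"soft soft", 5 times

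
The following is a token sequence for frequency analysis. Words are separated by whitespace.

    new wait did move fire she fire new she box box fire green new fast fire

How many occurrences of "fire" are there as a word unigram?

Scanning the 16 tokens for "fire":
  position 5: fire
  position 7: fire
  position 12: fire
  position 16: fire

4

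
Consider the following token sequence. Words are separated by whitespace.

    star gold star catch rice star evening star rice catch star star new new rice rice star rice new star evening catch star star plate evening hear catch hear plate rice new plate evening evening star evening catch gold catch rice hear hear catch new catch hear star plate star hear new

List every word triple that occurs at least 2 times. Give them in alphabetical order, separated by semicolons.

Trigram counts meeting the condition (at least 2 times):
  catch star star: 2
  star evening catch: 2

catch star star; star evening catch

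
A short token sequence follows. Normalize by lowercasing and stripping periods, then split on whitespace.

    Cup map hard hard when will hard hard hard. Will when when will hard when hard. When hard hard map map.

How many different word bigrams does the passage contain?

12

21 tokens → 20 bigram windows in total.
Repeated bigrams (each contributes count−1 duplicates):
  hard hard: 4
  hard when: 3
  when hard: 2
  when will: 2
  will hard: 2
8 duplicate windows → 20 − 8 = 12 distinct.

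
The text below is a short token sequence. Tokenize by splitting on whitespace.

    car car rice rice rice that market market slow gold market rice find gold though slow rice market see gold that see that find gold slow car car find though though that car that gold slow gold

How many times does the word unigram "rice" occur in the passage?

Scanning the 37 tokens for "rice":
  position 3: rice
  position 4: rice
  position 5: rice
  position 12: rice
  position 17: rice

5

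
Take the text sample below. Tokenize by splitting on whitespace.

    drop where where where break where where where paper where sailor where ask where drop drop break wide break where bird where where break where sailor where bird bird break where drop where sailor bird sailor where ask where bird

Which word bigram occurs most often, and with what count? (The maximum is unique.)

Bigram frequencies (highest first):
  where where: 5
  break where: 4
  where sailor: 3
  sailor where: 3
  where bird: 3
  drop where: 2
  … (15 more, each ≤ 2)

"where where", 5 times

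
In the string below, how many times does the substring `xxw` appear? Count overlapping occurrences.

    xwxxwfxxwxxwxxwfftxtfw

Sliding a length-3 window over the 22 characters (20 positions):
  position 3–5: xxw
  position 7–9: xxw
  position 10–12: xxw
  position 13–15: xxw

4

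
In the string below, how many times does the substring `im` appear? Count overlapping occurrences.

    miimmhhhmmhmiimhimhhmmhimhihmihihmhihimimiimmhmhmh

Sliding a length-2 window over the 50 characters (49 positions):
  position 3–4: im
  position 14–15: im
  position 17–18: im
  position 24–25: im
  position 38–39: im
  position 40–41: im
  position 43–44: im

7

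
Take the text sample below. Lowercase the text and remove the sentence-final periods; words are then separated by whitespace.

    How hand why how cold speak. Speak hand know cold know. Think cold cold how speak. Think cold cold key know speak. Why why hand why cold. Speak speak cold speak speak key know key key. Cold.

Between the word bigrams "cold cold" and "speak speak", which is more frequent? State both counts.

"cold cold": 2 occurrences
"speak speak": 3 occurrences

"speak speak" (3 vs 2)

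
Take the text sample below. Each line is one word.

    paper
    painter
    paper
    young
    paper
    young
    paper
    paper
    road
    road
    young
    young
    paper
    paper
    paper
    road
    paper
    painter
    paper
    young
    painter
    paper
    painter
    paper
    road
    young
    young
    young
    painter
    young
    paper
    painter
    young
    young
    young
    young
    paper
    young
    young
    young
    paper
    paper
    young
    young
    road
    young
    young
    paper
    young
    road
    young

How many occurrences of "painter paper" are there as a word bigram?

4

Scanning the 50 overlapping bigram windows for "painter paper":
  position 2–3: painter paper
  position 18–19: painter paper
  position 21–22: painter paper
  position 23–24: painter paper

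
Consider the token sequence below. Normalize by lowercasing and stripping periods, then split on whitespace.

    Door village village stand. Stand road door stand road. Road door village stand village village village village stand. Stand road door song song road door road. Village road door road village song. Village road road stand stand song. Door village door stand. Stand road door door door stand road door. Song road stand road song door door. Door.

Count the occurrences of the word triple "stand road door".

4

Scanning the 56 overlapping trigram windows for "stand road door":
  position 5–7: stand road door
  position 19–21: stand road door
  position 43–45: stand road door
  position 48–50: stand road door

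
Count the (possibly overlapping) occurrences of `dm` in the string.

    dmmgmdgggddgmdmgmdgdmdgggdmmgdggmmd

Sliding a length-2 window over the 35 characters (34 positions):
  position 1–2: dm
  position 14–15: dm
  position 20–21: dm
  position 26–27: dm

4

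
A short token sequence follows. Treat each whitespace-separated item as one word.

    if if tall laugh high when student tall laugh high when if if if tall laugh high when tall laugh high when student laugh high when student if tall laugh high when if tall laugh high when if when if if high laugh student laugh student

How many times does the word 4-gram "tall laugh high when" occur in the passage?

6

Scanning the 43 overlapping 4-gram windows for "tall laugh high when":
  position 3–6: tall laugh high when
  position 8–11: tall laugh high when
  position 15–18: tall laugh high when
  position 19–22: tall laugh high when
  position 29–32: tall laugh high when
  position 34–37: tall laugh high when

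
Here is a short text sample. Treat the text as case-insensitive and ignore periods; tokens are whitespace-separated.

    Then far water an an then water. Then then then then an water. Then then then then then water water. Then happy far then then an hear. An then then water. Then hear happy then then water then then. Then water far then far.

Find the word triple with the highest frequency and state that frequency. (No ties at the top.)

"then then then", 6 times

Trigram frequencies (highest first):
  then then then: 6
  then then water: 4
  then water then: 3
  water then then: 3
  then then an: 2
  then far water: 1
  … (23 more, each ≤ 1)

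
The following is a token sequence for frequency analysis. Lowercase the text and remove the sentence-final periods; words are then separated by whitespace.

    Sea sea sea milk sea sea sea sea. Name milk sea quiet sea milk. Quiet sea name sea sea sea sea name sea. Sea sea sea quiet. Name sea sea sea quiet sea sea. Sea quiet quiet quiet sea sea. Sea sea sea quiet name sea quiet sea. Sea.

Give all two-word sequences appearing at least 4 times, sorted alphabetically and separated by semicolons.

name sea; quiet sea; sea quiet; sea sea

Bigram counts meeting the condition (at least 4 times):
  name sea: 4
  quiet sea: 5
  sea quiet: 6
  sea sea: 20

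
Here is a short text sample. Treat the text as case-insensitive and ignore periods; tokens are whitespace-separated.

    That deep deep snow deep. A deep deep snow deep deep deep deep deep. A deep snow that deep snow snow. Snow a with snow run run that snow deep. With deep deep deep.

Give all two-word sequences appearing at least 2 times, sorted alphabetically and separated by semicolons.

Bigram counts meeting the condition (at least 2 times):
  a deep: 2
  deep a: 2
  deep deep: 8
  deep snow: 4
  snow deep: 3
  snow snow: 2
  that deep: 2

a deep; deep a; deep deep; deep snow; snow deep; snow snow; that deep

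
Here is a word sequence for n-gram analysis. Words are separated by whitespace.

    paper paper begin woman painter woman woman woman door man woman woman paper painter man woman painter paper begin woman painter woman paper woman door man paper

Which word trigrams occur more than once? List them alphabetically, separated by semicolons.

Trigram counts meeting the condition (more than once):
  begin woman painter: 2
  paper begin woman: 2
  woman door man: 2
  woman painter woman: 2

begin woman painter; paper begin woman; woman door man; woman painter woman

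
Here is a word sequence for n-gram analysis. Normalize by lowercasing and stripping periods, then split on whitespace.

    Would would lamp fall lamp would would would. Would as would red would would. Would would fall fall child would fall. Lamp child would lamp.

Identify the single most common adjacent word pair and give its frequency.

Bigram frequencies (highest first):
  would would: 7
  would lamp: 2
  fall lamp: 2
  would fall: 2
  child would: 2
  lamp fall: 1
  … (8 more, each ≤ 1)

"would would", 7 times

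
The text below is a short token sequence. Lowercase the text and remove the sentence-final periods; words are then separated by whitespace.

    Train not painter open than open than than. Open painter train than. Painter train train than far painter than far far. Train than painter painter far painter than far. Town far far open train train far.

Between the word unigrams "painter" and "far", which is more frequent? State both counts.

"painter": 7 occurrences
"far": 8 occurrences

"far" (8 vs 7)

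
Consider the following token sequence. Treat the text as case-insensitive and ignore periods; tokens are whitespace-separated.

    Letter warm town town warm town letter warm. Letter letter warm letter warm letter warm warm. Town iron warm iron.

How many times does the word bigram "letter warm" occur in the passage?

Scanning the 19 overlapping bigram windows for "letter warm":
  position 1–2: letter warm
  position 7–8: letter warm
  position 10–11: letter warm
  position 12–13: letter warm
  position 14–15: letter warm

5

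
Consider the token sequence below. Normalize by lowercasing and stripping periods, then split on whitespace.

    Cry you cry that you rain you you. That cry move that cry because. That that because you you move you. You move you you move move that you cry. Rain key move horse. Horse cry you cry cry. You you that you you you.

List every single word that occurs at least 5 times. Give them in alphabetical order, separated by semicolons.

Unigram counts meeting the condition (at least 5 times):
  cry: 8
  move: 6
  that: 7
  you: 17

cry; move; that; you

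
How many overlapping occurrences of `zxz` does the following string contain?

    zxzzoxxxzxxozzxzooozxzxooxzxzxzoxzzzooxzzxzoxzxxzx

6

Sliding a length-3 window over the 50 characters (48 positions):
  position 1–3: zxz
  position 14–16: zxz
  position 20–22: zxz
  position 27–29: zxz
  position 29–31: zxz
  position 41–43: zxz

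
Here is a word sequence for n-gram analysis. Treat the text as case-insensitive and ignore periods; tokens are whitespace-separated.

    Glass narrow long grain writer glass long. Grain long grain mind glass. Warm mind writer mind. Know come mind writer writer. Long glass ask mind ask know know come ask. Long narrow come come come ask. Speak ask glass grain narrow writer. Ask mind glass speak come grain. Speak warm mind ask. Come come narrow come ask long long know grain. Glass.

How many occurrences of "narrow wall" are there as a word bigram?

Scanning the 61 overlapping bigram windows for "narrow wall":
  (none found)

0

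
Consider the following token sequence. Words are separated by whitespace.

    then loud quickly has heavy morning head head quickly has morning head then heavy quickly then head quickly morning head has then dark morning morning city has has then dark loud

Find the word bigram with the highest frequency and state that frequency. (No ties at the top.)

Bigram frequencies (highest first):
  morning head: 3
  quickly has: 2
  head quickly: 2
  has then: 2
  then dark: 2
  then loud: 1
  … (18 more, each ≤ 1)

"morning head", 3 times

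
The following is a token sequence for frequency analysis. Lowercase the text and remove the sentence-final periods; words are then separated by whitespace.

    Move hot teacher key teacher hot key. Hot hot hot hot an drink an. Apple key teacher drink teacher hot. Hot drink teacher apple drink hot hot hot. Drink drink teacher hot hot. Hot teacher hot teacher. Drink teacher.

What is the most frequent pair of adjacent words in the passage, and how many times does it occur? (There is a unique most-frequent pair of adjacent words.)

Bigram frequencies (highest first):
  hot hot: 8
  teacher hot: 4
  drink teacher: 4
  hot teacher: 3
  key teacher: 2
  teacher drink: 2
  … (14 more, each ≤ 2)

"hot hot", 8 times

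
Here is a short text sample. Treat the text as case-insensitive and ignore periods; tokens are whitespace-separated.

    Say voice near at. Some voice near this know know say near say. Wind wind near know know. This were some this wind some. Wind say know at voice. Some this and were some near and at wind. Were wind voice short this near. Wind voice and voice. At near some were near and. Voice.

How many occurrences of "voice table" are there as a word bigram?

Scanning the 54 overlapping bigram windows for "voice table":
  (none found)

0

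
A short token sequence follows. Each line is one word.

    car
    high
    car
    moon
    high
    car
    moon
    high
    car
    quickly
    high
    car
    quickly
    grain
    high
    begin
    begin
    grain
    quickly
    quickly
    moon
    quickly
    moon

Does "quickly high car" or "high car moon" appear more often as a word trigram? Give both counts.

"high car moon" (2 vs 1)

"quickly high car": 1 occurrence
"high car moon": 2 occurrences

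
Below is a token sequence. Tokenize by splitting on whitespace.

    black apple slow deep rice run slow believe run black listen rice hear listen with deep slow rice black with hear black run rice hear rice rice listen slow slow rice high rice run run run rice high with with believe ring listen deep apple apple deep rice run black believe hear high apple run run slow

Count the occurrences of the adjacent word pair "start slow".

0

Scanning the 56 overlapping bigram windows for "start slow":
  (none found)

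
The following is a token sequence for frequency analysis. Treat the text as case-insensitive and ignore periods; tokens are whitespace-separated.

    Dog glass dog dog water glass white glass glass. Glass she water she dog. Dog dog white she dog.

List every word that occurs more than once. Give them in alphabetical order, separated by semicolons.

Unigram counts meeting the condition (more than once):
  dog: 7
  glass: 5
  she: 3
  water: 2
  white: 2

dog; glass; she; water; white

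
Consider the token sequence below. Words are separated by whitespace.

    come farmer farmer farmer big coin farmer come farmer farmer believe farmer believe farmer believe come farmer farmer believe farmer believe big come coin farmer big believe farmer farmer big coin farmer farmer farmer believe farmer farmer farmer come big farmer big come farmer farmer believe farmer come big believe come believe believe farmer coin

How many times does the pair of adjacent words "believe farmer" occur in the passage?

Scanning the 54 overlapping bigram windows for "believe farmer":
  position 11–12: believe farmer
  position 13–14: believe farmer
  position 19–20: believe farmer
  position 27–28: believe farmer
  position 35–36: believe farmer
  position 46–47: believe farmer
  position 53–54: believe farmer

7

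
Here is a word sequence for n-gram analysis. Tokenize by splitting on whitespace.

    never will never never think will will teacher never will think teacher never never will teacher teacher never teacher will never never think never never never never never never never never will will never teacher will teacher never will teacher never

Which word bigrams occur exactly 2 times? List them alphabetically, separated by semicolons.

Bigram counts meeting the condition (exactly 2 times):
  never teacher: 2
  never think: 2
  teacher will: 2
  will will: 2

never teacher; never think; teacher will; will will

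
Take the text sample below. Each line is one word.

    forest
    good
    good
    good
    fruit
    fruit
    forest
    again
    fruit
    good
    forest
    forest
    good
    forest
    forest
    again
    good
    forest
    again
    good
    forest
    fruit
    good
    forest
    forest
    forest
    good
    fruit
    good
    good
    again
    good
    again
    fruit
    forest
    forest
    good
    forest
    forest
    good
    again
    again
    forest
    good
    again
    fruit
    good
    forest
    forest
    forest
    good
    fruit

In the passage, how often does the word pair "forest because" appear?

Scanning the 51 overlapping bigram windows for "forest because":
  (none found)

0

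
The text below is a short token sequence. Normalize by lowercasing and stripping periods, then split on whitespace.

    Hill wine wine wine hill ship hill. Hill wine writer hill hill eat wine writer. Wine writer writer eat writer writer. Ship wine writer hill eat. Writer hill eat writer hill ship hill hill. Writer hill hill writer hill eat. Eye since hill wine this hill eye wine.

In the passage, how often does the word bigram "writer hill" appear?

6

Scanning the 47 overlapping bigram windows for "writer hill":
  position 10–11: writer hill
  position 24–25: writer hill
  position 27–28: writer hill
  position 30–31: writer hill
  position 35–36: writer hill
  position 38–39: writer hill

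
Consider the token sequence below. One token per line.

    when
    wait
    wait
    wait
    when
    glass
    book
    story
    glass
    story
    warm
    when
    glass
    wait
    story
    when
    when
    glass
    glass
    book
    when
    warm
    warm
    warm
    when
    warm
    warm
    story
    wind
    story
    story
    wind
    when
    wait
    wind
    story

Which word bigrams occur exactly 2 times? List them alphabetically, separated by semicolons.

Bigram counts meeting the condition (exactly 2 times):
  glass book: 2
  story wind: 2
  wait wait: 2
  warm when: 2
  when wait: 2
  when warm: 2
  wind story: 2

glass book; story wind; wait wait; warm when; when wait; when warm; wind story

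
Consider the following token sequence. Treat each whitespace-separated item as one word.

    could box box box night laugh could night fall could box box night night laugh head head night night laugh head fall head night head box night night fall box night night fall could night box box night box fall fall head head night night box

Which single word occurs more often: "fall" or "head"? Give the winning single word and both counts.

"head" (7 vs 6)

"fall": 6 occurrences
"head": 7 occurrences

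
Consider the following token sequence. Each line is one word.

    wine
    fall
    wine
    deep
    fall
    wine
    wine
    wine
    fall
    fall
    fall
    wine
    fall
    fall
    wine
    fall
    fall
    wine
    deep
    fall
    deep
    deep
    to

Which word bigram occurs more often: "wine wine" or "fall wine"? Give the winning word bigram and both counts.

"wine wine": 2 occurrences
"fall wine": 5 occurrences

"fall wine" (5 vs 2)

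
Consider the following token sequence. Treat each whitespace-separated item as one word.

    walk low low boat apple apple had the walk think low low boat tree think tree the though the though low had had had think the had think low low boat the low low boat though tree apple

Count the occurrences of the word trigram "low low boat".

4

Scanning the 36 overlapping trigram windows for "low low boat":
  position 2–4: low low boat
  position 11–13: low low boat
  position 29–31: low low boat
  position 33–35: low low boat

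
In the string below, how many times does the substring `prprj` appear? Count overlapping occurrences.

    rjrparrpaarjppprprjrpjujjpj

1

Sliding a length-5 window over the 27 characters (23 positions):
  position 15–19: prprj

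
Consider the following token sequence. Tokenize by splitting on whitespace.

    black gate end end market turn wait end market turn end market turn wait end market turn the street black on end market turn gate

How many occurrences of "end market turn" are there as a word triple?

Scanning the 23 overlapping trigram windows for "end market turn":
  position 4–6: end market turn
  position 8–10: end market turn
  position 11–13: end market turn
  position 15–17: end market turn
  position 22–24: end market turn

5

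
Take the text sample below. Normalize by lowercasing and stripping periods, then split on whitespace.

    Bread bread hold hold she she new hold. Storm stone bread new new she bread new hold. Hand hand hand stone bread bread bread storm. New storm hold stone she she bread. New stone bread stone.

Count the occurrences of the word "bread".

Scanning the 36 tokens for "bread":
  position 1: bread
  position 2: bread
  position 11: bread
  position 15: bread
  position 22: bread
  position 23: bread
  position 24: bread
  position 32: bread
  position 35: bread

9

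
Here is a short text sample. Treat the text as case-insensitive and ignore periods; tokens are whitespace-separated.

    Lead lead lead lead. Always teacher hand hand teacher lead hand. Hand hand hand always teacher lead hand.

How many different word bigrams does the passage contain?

9

18 tokens → 17 bigram windows in total.
Repeated bigrams (each contributes count−1 duplicates):
  hand hand: 4
  lead lead: 3
  always teacher: 2
  lead hand: 2
  teacher lead: 2
8 duplicate windows → 17 − 8 = 9 distinct.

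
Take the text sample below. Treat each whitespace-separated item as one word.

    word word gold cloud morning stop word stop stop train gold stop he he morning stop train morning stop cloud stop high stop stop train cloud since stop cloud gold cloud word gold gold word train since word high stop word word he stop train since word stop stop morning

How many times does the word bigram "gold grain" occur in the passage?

Scanning the 49 overlapping bigram windows for "gold grain":
  (none found)

0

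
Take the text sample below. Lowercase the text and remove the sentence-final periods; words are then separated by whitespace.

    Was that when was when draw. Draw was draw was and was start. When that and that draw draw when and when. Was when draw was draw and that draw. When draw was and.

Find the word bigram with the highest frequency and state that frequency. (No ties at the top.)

Bigram frequencies (highest first):
  draw was: 4
  when draw: 3
  when was: 2
  was when: 2
  draw draw: 2
  was draw: 2
  … (14 more, each ≤ 2)

"draw was", 4 times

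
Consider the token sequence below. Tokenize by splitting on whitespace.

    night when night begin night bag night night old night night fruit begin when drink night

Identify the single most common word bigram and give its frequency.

"night night", 2 times

Bigram frequencies (highest first):
  night night: 2
  night when: 1
  when night: 1
  night begin: 1
  begin night: 1
  night bag: 1
  … (8 more, each ≤ 1)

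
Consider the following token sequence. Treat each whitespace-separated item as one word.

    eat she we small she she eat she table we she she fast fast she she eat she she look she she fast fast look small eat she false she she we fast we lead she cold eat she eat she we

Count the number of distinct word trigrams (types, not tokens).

34

42 tokens → 40 trigram windows in total.
Repeated trigrams (each contributes count−1 duplicates):
  she eat she: 3
  eat she we: 2
  she fast fast: 2
  she she eat: 2
  she she fast: 2
6 duplicate windows → 40 − 6 = 34 distinct.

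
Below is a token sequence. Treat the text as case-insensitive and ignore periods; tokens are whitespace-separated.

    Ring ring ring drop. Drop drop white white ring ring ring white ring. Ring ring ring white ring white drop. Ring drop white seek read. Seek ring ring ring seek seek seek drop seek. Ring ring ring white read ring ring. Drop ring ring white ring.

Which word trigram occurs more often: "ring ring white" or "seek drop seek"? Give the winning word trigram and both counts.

"ring ring white": 4 occurrences
"seek drop seek": 1 occurrence

"ring ring white" (4 vs 1)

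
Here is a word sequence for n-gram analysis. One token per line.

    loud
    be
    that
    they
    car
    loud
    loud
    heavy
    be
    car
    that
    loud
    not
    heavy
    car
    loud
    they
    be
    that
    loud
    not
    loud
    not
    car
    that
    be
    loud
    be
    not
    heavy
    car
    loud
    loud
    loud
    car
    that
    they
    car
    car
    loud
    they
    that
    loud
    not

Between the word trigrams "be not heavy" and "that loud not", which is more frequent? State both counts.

"be not heavy": 1 occurrence
"that loud not": 3 occurrences

"that loud not" (3 vs 1)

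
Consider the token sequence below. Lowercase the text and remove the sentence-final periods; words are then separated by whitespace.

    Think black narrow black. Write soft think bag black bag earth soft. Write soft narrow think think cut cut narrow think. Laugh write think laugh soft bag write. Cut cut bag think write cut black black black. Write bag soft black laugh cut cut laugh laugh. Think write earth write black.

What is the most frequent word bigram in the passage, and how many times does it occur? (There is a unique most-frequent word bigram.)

Bigram frequencies (highest first):
  cut cut: 3
  black write: 2
  write soft: 2
  narrow think: 2
  think laugh: 2
  write cut: 2
  … (35 more, each ≤ 2)

"cut cut", 3 times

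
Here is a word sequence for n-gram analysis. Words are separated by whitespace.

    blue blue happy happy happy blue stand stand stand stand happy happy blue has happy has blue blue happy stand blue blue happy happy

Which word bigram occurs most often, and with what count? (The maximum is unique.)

Bigram frequencies (highest first):
  happy happy: 4
  blue blue: 3
  blue happy: 3
  stand stand: 3
  happy blue: 2
  blue stand: 1
  … (7 more, each ≤ 1)

"happy happy", 4 times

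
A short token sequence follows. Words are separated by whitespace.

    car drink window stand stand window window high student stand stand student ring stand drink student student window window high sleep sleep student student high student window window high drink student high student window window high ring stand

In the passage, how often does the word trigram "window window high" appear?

4

Scanning the 36 overlapping trigram windows for "window window high":
  position 6–8: window window high
  position 18–20: window window high
  position 27–29: window window high
  position 34–36: window window high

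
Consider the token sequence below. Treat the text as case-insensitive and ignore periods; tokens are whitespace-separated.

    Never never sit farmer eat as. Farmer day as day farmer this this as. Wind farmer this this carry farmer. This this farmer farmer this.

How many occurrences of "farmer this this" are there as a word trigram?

Scanning the 23 overlapping trigram windows for "farmer this this":
  position 11–13: farmer this this
  position 16–18: farmer this this
  position 20–22: farmer this this

3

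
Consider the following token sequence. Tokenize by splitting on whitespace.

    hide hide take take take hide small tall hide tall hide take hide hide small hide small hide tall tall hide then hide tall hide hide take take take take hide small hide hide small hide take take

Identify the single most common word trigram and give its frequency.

Trigram frequencies (highest first):
  hide small hide: 4
  hide take take: 3
  take take take: 3
  hide hide take: 2
  take take hide: 2
  take hide small: 2
  … (18 more, each ≤ 2)

"hide small hide", 4 times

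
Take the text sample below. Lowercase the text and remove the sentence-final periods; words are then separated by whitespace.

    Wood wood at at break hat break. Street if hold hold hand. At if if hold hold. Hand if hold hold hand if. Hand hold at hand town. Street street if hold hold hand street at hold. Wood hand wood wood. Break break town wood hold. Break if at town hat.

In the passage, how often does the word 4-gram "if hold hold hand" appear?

Scanning the 48 overlapping 4-gram windows for "if hold hold hand":
  position 9–12: if hold hold hand
  position 15–18: if hold hold hand
  position 19–22: if hold hold hand
  position 31–34: if hold hold hand

4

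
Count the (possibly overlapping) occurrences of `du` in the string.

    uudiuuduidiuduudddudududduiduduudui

9

Sliding a length-2 window over the 35 characters (34 positions):
  position 7–8: du
  position 13–14: du
  position 18–19: du
  position 20–21: du
  position 22–23: du
  position 25–26: du
  position 28–29: du
  position 30–31: du
  position 33–34: du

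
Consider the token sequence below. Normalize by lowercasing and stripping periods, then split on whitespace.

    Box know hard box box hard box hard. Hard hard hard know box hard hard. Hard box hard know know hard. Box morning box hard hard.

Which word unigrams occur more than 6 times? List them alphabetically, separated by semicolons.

Unigram counts meeting the condition (more than 6 times):
  box: 8
  hard: 13

box; hard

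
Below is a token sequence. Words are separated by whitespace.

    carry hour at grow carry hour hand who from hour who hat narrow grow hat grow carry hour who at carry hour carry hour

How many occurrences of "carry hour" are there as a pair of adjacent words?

Scanning the 23 overlapping bigram windows for "carry hour":
  position 1–2: carry hour
  position 5–6: carry hour
  position 17–18: carry hour
  position 21–22: carry hour
  position 23–24: carry hour

5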